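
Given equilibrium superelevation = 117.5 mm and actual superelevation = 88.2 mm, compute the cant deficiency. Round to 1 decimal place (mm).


Cant deficiency = equilibrium cant - actual cant
CD = 117.5 - 88.2
CD = 29.3 mm

29.3


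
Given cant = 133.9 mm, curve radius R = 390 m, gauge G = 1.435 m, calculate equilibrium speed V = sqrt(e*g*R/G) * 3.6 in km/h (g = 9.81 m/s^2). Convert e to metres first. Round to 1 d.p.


Convert cant: e = 133.9 mm = 0.1339 m
V_ms = sqrt(0.1339 * 9.81 * 390 / 1.435)
V_ms = sqrt(356.995129) = 18.8943 m/s
V = 18.8943 * 3.6 = 68.0 km/h

68.0


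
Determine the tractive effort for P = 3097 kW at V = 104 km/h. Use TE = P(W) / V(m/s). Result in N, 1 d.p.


Convert: P = 3097 kW = 3097000 W
V = 104 / 3.6 = 28.8889 m/s
TE = 3097000 / 28.8889
TE = 107203.8 N

107203.8


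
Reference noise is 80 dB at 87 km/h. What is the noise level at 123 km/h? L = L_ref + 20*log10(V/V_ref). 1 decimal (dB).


V/V_ref = 123 / 87 = 1.413793
log10(1.413793) = 0.150386
20 * 0.150386 = 3.0077
L = 80 + 3.0077 = 83.0 dB

83.0


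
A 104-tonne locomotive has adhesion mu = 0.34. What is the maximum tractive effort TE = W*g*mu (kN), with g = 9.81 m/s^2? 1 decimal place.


TE_max = W * g * mu
TE_max = 104 * 9.81 * 0.34
TE_max = 1020.24 * 0.34
TE_max = 346.9 kN

346.9


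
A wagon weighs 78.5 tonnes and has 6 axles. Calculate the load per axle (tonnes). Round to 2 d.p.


Load per axle = total weight / number of axles
Load = 78.5 / 6
Load = 13.08 tonnes

13.08


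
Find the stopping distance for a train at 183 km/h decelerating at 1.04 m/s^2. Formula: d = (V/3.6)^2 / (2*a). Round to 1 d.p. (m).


Convert speed: V = 183 / 3.6 = 50.8333 m/s
V^2 = 2584.0278
d = 2584.0278 / (2 * 1.04)
d = 2584.0278 / 2.08
d = 1242.3 m

1242.3


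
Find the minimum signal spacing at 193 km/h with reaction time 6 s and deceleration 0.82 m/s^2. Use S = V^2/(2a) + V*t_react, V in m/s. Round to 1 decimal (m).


V = 193 / 3.6 = 53.6111 m/s
Braking distance = 53.6111^2 / (2*0.82) = 1752.5312 m
Sighting distance = 53.6111 * 6 = 321.6667 m
S = 1752.5312 + 321.6667 = 2074.2 m

2074.2


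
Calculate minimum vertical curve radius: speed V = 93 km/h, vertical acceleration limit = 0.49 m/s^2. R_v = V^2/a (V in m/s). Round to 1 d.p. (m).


Convert speed: V = 93 / 3.6 = 25.8333 m/s
V^2 = 667.3611 m^2/s^2
R_v = 667.3611 / 0.49
R_v = 1362.0 m

1362.0


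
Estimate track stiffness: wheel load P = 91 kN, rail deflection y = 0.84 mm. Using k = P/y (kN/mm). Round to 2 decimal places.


Track stiffness k = P / y
k = 91 / 0.84
k = 108.33 kN/mm

108.33


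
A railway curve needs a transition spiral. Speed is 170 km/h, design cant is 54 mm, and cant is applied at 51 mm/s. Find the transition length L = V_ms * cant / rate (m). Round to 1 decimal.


Convert speed: V = 170 / 3.6 = 47.2222 m/s
L = 47.2222 * 54 / 51
L = 2550.0 / 51
L = 50.0 m

50.0


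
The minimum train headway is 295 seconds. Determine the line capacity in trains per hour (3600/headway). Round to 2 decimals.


Capacity = 3600 / headway
Capacity = 3600 / 295
Capacity = 12.20 trains/hour

12.20


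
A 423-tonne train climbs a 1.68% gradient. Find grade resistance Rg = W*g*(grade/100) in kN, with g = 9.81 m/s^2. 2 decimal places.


Rg = W * 9.81 * grade / 100
Rg = 423 * 9.81 * 1.68 / 100
Rg = 4149.63 * 0.0168
Rg = 69.71 kN

69.71


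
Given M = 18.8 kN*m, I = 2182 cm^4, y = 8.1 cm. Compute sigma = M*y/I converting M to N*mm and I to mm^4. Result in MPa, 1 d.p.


Convert units:
M = 18.8 kN*m = 18800000 N*mm
y = 8.1 cm = 81 mm
I = 2182 cm^4 = 21820000 mm^4
sigma = 18800000 * 81 / 21820000
sigma = 69.8 MPa

69.8


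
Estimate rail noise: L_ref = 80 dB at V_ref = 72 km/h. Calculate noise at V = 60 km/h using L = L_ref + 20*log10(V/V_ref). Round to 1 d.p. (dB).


V/V_ref = 60 / 72 = 0.833333
log10(0.833333) = -0.079181
20 * -0.079181 = -1.5836
L = 80 + -1.5836 = 78.4 dB

78.4


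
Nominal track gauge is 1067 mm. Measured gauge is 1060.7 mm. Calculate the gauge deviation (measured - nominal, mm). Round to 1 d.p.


Deviation = measured - nominal
Deviation = 1060.7 - 1067
Deviation = -6.3 mm

-6.3


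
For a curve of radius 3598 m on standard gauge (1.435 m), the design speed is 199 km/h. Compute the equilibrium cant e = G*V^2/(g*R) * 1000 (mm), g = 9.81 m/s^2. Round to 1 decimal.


Convert speed: V = 199 / 3.6 = 55.2778 m/s
Apply formula: e = 1.435 * 55.2778^2 / (9.81 * 3598)
e = 1.435 * 3055.6327 / 35296.38
e = 0.124229 m = 124.2 mm

124.2


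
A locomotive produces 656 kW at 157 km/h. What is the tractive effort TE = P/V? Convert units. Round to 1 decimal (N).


Convert: P = 656 kW = 656000 W
V = 157 / 3.6 = 43.6111 m/s
TE = 656000 / 43.6111
TE = 15042.0 N

15042.0


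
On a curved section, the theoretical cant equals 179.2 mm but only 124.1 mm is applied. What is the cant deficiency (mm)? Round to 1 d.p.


Cant deficiency = equilibrium cant - actual cant
CD = 179.2 - 124.1
CD = 55.1 mm

55.1


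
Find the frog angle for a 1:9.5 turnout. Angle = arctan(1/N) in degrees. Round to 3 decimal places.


1/N = 1/9.5 = 0.105263
angle = arctan(0.105263) = 0.104877 rad
angle = 0.104877 * 180/pi = 6.009 degrees

6.009


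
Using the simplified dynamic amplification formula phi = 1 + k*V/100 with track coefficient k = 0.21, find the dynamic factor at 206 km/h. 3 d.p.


phi = 1 + k * V / 100
phi = 1 + 0.21 * 206 / 100
phi = 1 + 0.4326
phi = 1.433

1.433


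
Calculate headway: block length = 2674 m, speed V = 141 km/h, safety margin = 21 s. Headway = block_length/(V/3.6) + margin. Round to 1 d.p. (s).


V = 141 / 3.6 = 39.1667 m/s
Block traversal time = 2674 / 39.1667 = 68.2723 s
Headway = 68.2723 + 21
Headway = 89.3 s

89.3


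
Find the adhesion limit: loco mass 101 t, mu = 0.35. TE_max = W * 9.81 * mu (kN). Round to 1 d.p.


TE_max = W * g * mu
TE_max = 101 * 9.81 * 0.35
TE_max = 990.81 * 0.35
TE_max = 346.8 kN

346.8


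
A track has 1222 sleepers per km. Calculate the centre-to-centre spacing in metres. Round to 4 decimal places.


Spacing = 1000 m / number of sleepers
Spacing = 1000 / 1222
Spacing = 0.8183 m

0.8183


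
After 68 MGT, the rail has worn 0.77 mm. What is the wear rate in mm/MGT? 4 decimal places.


Wear rate = total wear / cumulative tonnage
Rate = 0.77 / 68
Rate = 0.0113 mm/MGT

0.0113


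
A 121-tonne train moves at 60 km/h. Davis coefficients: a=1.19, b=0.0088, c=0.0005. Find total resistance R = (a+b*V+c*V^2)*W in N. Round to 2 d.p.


b*V = 0.0088 * 60 = 0.528
c*V^2 = 0.0005 * 3600 = 1.8
R_per_t = 1.19 + 0.528 + 1.8 = 3.518 N/t
R_total = 3.518 * 121 = 425.68 N

425.68


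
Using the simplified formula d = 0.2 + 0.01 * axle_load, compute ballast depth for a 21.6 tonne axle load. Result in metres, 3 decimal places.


d = 0.2 + 0.01 * 21.6
d = 0.2 + 0.216
d = 0.416 m

0.416


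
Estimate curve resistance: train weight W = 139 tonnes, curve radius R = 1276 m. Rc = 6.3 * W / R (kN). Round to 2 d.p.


Rc = 6.3 * W / R
Rc = 6.3 * 139 / 1276
Rc = 875.7 / 1276
Rc = 0.69 kN

0.69


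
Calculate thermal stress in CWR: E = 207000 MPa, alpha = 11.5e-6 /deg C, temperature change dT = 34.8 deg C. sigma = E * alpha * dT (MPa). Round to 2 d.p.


sigma = E * alpha * dT
sigma = 207000 * 11.5e-6 * 34.8
sigma = 2.3805 * 34.8
sigma = 82.84 MPa

82.84


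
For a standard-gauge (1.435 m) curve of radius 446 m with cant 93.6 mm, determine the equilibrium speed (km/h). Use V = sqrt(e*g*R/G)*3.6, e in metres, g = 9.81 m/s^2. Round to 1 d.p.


Convert cant: e = 93.6 mm = 0.0936 m
V_ms = sqrt(0.0936 * 9.81 * 446 / 1.435)
V_ms = sqrt(285.382813) = 16.8933 m/s
V = 16.8933 * 3.6 = 60.8 km/h

60.8


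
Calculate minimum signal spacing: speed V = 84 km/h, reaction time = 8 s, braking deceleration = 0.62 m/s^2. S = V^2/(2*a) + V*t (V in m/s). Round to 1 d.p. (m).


V = 84 / 3.6 = 23.3333 m/s
Braking distance = 23.3333^2 / (2*0.62) = 439.0681 m
Sighting distance = 23.3333 * 8 = 186.6667 m
S = 439.0681 + 186.6667 = 625.7 m

625.7


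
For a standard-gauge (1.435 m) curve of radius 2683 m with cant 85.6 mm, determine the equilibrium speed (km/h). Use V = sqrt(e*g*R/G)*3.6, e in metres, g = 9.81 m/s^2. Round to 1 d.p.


Convert cant: e = 85.6 mm = 0.0856 m
V_ms = sqrt(0.0856 * 9.81 * 2683 / 1.435)
V_ms = sqrt(1570.042988) = 39.6238 m/s
V = 39.6238 * 3.6 = 142.6 km/h

142.6


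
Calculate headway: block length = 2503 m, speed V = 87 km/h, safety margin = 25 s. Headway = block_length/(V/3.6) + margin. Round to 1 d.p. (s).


V = 87 / 3.6 = 24.1667 m/s
Block traversal time = 2503 / 24.1667 = 103.5724 s
Headway = 103.5724 + 25
Headway = 128.6 s

128.6


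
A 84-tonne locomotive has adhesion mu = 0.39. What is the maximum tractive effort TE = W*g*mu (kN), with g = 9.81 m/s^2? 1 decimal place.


TE_max = W * g * mu
TE_max = 84 * 9.81 * 0.39
TE_max = 824.04 * 0.39
TE_max = 321.4 kN

321.4


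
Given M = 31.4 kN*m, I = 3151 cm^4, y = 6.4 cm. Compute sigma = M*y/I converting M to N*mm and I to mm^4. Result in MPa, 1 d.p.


Convert units:
M = 31.4 kN*m = 31400000 N*mm
y = 6.4 cm = 64 mm
I = 3151 cm^4 = 31510000 mm^4
sigma = 31400000 * 64 / 31510000
sigma = 63.8 MPa

63.8


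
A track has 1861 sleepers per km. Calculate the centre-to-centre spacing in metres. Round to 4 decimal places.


Spacing = 1000 m / number of sleepers
Spacing = 1000 / 1861
Spacing = 0.5373 m

0.5373


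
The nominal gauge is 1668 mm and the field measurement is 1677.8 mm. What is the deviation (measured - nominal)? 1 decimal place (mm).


Deviation = measured - nominal
Deviation = 1677.8 - 1668
Deviation = 9.8 mm

9.8


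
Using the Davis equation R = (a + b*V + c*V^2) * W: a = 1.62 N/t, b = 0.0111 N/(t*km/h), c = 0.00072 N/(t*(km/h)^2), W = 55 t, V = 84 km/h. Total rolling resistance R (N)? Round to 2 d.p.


b*V = 0.0111 * 84 = 0.9324
c*V^2 = 0.00072 * 7056 = 5.08032
R_per_t = 1.62 + 0.9324 + 5.08032 = 7.63272 N/t
R_total = 7.63272 * 55 = 419.80 N

419.80


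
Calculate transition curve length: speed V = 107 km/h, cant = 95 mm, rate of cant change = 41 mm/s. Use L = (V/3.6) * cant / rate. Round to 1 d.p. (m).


Convert speed: V = 107 / 3.6 = 29.7222 m/s
L = 29.7222 * 95 / 41
L = 2823.6111 / 41
L = 68.9 m

68.9


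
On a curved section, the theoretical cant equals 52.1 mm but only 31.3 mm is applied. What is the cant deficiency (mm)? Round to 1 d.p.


Cant deficiency = equilibrium cant - actual cant
CD = 52.1 - 31.3
CD = 20.8 mm

20.8


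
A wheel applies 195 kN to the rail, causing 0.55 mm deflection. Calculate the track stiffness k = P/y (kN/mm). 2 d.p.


Track stiffness k = P / y
k = 195 / 0.55
k = 354.55 kN/mm

354.55


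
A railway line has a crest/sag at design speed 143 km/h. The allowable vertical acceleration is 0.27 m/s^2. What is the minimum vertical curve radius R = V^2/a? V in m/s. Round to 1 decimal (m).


Convert speed: V = 143 / 3.6 = 39.7222 m/s
V^2 = 1577.8549 m^2/s^2
R_v = 1577.8549 / 0.27
R_v = 5843.9 m

5843.9


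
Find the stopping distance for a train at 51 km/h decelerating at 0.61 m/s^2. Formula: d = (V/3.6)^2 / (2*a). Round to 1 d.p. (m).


Convert speed: V = 51 / 3.6 = 14.1667 m/s
V^2 = 200.6944
d = 200.6944 / (2 * 0.61)
d = 200.6944 / 1.22
d = 164.5 m

164.5


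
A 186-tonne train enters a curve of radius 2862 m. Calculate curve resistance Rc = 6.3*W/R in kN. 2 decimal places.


Rc = 6.3 * W / R
Rc = 6.3 * 186 / 2862
Rc = 1171.8 / 2862
Rc = 0.41 kN

0.41


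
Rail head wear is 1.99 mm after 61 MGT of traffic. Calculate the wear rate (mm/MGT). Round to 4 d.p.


Wear rate = total wear / cumulative tonnage
Rate = 1.99 / 61
Rate = 0.0326 mm/MGT

0.0326


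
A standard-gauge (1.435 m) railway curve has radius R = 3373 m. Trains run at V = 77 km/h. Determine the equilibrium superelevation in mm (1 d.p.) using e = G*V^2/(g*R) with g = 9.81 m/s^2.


Convert speed: V = 77 / 3.6 = 21.3889 m/s
Apply formula: e = 1.435 * 21.3889^2 / (9.81 * 3373)
e = 1.435 * 457.4846 / 33089.13
e = 0.01984 m = 19.8 mm

19.8


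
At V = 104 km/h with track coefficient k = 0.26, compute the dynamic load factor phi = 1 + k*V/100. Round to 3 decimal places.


phi = 1 + k * V / 100
phi = 1 + 0.26 * 104 / 100
phi = 1 + 0.2704
phi = 1.270

1.270


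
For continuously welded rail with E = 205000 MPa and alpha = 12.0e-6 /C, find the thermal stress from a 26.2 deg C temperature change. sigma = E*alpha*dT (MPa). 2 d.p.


sigma = E * alpha * dT
sigma = 205000 * 12.0e-6 * 26.2
sigma = 2.46 * 26.2
sigma = 64.45 MPa

64.45


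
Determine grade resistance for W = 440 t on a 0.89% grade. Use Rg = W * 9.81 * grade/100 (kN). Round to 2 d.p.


Rg = W * 9.81 * grade / 100
Rg = 440 * 9.81 * 0.89 / 100
Rg = 4316.4 * 0.0089
Rg = 38.42 kN

38.42


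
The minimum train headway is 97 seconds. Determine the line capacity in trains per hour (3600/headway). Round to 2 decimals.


Capacity = 3600 / headway
Capacity = 3600 / 97
Capacity = 37.11 trains/hour

37.11


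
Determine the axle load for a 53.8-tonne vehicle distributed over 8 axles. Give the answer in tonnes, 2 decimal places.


Load per axle = total weight / number of axles
Load = 53.8 / 8
Load = 6.73 tonnes

6.73


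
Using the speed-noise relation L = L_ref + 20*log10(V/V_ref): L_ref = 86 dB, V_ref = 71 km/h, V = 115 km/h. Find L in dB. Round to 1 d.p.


V/V_ref = 115 / 71 = 1.619718
log10(1.619718) = 0.209439
20 * 0.209439 = 4.1888
L = 86 + 4.1888 = 90.2 dB

90.2


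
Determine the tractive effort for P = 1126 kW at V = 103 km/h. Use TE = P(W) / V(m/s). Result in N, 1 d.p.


Convert: P = 1126 kW = 1126000 W
V = 103 / 3.6 = 28.6111 m/s
TE = 1126000 / 28.6111
TE = 39355.3 N

39355.3


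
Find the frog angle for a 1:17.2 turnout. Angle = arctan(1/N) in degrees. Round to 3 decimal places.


1/N = 1/17.2 = 0.05814
angle = arctan(0.05814) = 0.058074 rad
angle = 0.058074 * 180/pi = 3.327 degrees

3.327


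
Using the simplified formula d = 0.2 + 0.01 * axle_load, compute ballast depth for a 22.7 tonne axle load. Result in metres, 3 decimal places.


d = 0.2 + 0.01 * 22.7
d = 0.2 + 0.227
d = 0.427 m

0.427


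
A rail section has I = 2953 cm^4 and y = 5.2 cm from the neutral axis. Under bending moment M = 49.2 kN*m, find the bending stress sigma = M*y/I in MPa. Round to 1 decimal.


Convert units:
M = 49.2 kN*m = 49200000 N*mm
y = 5.2 cm = 52 mm
I = 2953 cm^4 = 29530000 mm^4
sigma = 49200000 * 52 / 29530000
sigma = 86.6 MPa

86.6


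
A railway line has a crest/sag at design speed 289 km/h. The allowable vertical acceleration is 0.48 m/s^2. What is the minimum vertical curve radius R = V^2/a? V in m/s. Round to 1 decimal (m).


Convert speed: V = 289 / 3.6 = 80.2778 m/s
V^2 = 6444.5216 m^2/s^2
R_v = 6444.5216 / 0.48
R_v = 13426.1 m

13426.1


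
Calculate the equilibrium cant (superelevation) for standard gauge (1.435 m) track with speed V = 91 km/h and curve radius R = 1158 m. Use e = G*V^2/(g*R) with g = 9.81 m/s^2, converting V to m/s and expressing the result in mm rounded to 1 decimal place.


Convert speed: V = 91 / 3.6 = 25.2778 m/s
Apply formula: e = 1.435 * 25.2778^2 / (9.81 * 1158)
e = 1.435 * 638.966 / 11359.98
e = 0.080715 m = 80.7 mm

80.7


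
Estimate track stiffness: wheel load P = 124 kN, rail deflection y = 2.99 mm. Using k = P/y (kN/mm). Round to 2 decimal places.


Track stiffness k = P / y
k = 124 / 2.99
k = 41.47 kN/mm

41.47


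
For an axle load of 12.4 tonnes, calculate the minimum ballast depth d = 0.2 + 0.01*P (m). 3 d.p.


d = 0.2 + 0.01 * 12.4
d = 0.2 + 0.124
d = 0.324 m

0.324


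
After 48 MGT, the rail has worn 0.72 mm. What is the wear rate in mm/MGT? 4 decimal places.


Wear rate = total wear / cumulative tonnage
Rate = 0.72 / 48
Rate = 0.0150 mm/MGT

0.0150


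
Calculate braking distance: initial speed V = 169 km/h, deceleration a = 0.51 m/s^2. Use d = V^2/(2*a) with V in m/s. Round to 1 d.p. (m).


Convert speed: V = 169 / 3.6 = 46.9444 m/s
V^2 = 2203.7809
d = 2203.7809 / (2 * 0.51)
d = 2203.7809 / 1.02
d = 2160.6 m

2160.6


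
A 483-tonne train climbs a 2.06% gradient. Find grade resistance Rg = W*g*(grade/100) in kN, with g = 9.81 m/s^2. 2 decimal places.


Rg = W * 9.81 * grade / 100
Rg = 483 * 9.81 * 2.06 / 100
Rg = 4738.23 * 0.0206
Rg = 97.61 kN

97.61


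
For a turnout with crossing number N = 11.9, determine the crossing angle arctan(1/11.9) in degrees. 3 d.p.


1/N = 1/11.9 = 0.084034
angle = arctan(0.084034) = 0.083837 rad
angle = 0.083837 * 180/pi = 4.803 degrees

4.803


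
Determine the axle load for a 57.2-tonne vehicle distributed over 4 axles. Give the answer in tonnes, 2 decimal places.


Load per axle = total weight / number of axles
Load = 57.2 / 4
Load = 14.30 tonnes

14.30


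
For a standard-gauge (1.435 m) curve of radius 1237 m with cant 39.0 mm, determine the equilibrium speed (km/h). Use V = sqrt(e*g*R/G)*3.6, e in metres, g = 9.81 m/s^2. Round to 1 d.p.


Convert cant: e = 39.0 mm = 0.0390 m
V_ms = sqrt(0.0390 * 9.81 * 1237 / 1.435)
V_ms = sqrt(329.800578) = 18.1604 m/s
V = 18.1604 * 3.6 = 65.4 km/h

65.4


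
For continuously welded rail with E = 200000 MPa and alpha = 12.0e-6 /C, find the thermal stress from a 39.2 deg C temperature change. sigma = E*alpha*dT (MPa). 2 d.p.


sigma = E * alpha * dT
sigma = 200000 * 12.0e-6 * 39.2
sigma = 2.4 * 39.2
sigma = 94.08 MPa

94.08


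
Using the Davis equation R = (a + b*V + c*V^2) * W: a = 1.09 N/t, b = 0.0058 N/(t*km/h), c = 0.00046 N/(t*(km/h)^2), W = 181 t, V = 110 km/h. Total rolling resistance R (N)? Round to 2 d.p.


b*V = 0.0058 * 110 = 0.638
c*V^2 = 0.00046 * 12100 = 5.566
R_per_t = 1.09 + 0.638 + 5.566 = 7.294 N/t
R_total = 7.294 * 181 = 1320.21 N

1320.21


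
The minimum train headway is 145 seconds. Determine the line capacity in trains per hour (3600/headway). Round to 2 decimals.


Capacity = 3600 / headway
Capacity = 3600 / 145
Capacity = 24.83 trains/hour

24.83


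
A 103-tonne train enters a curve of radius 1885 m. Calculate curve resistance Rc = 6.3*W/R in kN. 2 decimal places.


Rc = 6.3 * W / R
Rc = 6.3 * 103 / 1885
Rc = 648.9 / 1885
Rc = 0.34 kN

0.34


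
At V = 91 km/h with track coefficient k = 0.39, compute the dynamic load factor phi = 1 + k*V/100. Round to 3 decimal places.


phi = 1 + k * V / 100
phi = 1 + 0.39 * 91 / 100
phi = 1 + 0.3549
phi = 1.355

1.355


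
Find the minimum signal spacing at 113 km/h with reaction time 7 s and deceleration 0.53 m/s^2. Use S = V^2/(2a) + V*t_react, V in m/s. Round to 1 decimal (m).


V = 113 / 3.6 = 31.3889 m/s
Braking distance = 31.3889^2 / (2*0.53) = 929.4928 m
Sighting distance = 31.3889 * 7 = 219.7222 m
S = 929.4928 + 219.7222 = 1149.2 m

1149.2


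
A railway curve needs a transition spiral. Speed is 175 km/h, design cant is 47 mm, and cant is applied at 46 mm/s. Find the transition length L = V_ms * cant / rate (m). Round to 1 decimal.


Convert speed: V = 175 / 3.6 = 48.6111 m/s
L = 48.6111 * 47 / 46
L = 2284.7222 / 46
L = 49.7 m

49.7


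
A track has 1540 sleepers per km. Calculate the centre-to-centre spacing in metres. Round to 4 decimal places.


Spacing = 1000 m / number of sleepers
Spacing = 1000 / 1540
Spacing = 0.6494 m

0.6494


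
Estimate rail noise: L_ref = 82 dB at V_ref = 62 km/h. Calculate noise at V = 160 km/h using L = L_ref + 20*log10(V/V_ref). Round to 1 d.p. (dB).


V/V_ref = 160 / 62 = 2.580645
log10(2.580645) = 0.411728
20 * 0.411728 = 8.2346
L = 82 + 8.2346 = 90.2 dB

90.2


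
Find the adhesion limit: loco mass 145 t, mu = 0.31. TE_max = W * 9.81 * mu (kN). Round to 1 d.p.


TE_max = W * g * mu
TE_max = 145 * 9.81 * 0.31
TE_max = 1422.45 * 0.31
TE_max = 441.0 kN

441.0


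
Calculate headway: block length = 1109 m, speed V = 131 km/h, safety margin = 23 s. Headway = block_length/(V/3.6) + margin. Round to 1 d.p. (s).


V = 131 / 3.6 = 36.3889 m/s
Block traversal time = 1109 / 36.3889 = 30.4763 s
Headway = 30.4763 + 23
Headway = 53.5 s

53.5


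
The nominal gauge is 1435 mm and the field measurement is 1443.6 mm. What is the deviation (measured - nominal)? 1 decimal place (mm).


Deviation = measured - nominal
Deviation = 1443.6 - 1435
Deviation = 8.6 mm

8.6


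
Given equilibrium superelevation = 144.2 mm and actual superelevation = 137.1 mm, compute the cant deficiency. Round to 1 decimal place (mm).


Cant deficiency = equilibrium cant - actual cant
CD = 144.2 - 137.1
CD = 7.1 mm

7.1


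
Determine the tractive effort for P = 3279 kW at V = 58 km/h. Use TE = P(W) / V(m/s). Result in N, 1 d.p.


Convert: P = 3279 kW = 3279000 W
V = 58 / 3.6 = 16.1111 m/s
TE = 3279000 / 16.1111
TE = 203524.1 N

203524.1


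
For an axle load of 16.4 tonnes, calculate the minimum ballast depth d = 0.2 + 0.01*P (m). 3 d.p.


d = 0.2 + 0.01 * 16.4
d = 0.2 + 0.164
d = 0.364 m

0.364


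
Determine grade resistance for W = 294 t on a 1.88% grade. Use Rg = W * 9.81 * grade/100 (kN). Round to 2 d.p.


Rg = W * 9.81 * grade / 100
Rg = 294 * 9.81 * 1.88 / 100
Rg = 2884.14 * 0.0188
Rg = 54.22 kN

54.22


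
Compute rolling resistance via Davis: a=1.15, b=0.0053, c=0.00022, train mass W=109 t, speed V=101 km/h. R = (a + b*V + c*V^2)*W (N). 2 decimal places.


b*V = 0.0053 * 101 = 0.5353
c*V^2 = 0.00022 * 10201 = 2.24422
R_per_t = 1.15 + 0.5353 + 2.24422 = 3.92952 N/t
R_total = 3.92952 * 109 = 428.32 N

428.32


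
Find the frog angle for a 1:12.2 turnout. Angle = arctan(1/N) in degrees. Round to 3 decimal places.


1/N = 1/12.2 = 0.081967
angle = arctan(0.081967) = 0.081784 rad
angle = 0.081784 * 180/pi = 4.686 degrees

4.686


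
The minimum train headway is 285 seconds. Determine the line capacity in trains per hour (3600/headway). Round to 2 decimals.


Capacity = 3600 / headway
Capacity = 3600 / 285
Capacity = 12.63 trains/hour

12.63


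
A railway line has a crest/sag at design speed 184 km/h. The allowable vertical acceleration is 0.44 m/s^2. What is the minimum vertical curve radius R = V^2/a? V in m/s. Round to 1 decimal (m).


Convert speed: V = 184 / 3.6 = 51.1111 m/s
V^2 = 2612.3457 m^2/s^2
R_v = 2612.3457 / 0.44
R_v = 5937.1 m

5937.1


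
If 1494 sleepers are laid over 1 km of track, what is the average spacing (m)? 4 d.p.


Spacing = 1000 m / number of sleepers
Spacing = 1000 / 1494
Spacing = 0.6693 m

0.6693


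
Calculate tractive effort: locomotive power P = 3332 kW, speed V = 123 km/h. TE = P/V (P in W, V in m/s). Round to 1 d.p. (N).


Convert: P = 3332 kW = 3332000 W
V = 123 / 3.6 = 34.1667 m/s
TE = 3332000 / 34.1667
TE = 97522.0 N

97522.0


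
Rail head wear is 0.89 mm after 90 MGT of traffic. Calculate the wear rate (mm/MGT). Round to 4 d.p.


Wear rate = total wear / cumulative tonnage
Rate = 0.89 / 90
Rate = 0.0099 mm/MGT

0.0099


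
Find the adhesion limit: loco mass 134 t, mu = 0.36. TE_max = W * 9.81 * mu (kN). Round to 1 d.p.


TE_max = W * g * mu
TE_max = 134 * 9.81 * 0.36
TE_max = 1314.54 * 0.36
TE_max = 473.2 kN

473.2


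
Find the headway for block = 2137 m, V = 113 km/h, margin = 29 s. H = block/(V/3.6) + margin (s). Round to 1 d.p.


V = 113 / 3.6 = 31.3889 m/s
Block traversal time = 2137 / 31.3889 = 68.0814 s
Headway = 68.0814 + 29
Headway = 97.1 s

97.1


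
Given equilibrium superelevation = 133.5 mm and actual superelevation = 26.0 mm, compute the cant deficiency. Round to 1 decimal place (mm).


Cant deficiency = equilibrium cant - actual cant
CD = 133.5 - 26.0
CD = 107.5 mm

107.5


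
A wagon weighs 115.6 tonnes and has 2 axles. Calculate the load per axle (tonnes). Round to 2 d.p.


Load per axle = total weight / number of axles
Load = 115.6 / 2
Load = 57.80 tonnes

57.80


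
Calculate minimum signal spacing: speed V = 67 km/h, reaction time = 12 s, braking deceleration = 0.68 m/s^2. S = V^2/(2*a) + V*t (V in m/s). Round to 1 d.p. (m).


V = 67 / 3.6 = 18.6111 m/s
Braking distance = 18.6111^2 / (2*0.68) = 254.6864 m
Sighting distance = 18.6111 * 12 = 223.3333 m
S = 254.6864 + 223.3333 = 478.0 m

478.0


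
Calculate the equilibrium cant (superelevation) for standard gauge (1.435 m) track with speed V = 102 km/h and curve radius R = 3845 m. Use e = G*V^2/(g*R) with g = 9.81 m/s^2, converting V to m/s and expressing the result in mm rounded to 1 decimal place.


Convert speed: V = 102 / 3.6 = 28.3333 m/s
Apply formula: e = 1.435 * 28.3333^2 / (9.81 * 3845)
e = 1.435 * 802.7778 / 37719.45
e = 0.030541 m = 30.5 mm

30.5


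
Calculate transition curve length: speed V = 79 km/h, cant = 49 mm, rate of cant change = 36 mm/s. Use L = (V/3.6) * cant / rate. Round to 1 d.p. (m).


Convert speed: V = 79 / 3.6 = 21.9444 m/s
L = 21.9444 * 49 / 36
L = 1075.2778 / 36
L = 29.9 m

29.9


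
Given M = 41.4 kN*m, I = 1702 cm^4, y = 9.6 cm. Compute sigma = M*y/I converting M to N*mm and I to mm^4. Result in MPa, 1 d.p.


Convert units:
M = 41.4 kN*m = 41400000 N*mm
y = 9.6 cm = 96 mm
I = 1702 cm^4 = 17020000 mm^4
sigma = 41400000 * 96 / 17020000
sigma = 233.5 MPa

233.5


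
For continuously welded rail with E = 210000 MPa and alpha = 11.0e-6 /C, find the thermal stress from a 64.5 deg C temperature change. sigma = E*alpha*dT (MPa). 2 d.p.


sigma = E * alpha * dT
sigma = 210000 * 11.0e-6 * 64.5
sigma = 2.31 * 64.5
sigma = 149.00 MPa

149.00


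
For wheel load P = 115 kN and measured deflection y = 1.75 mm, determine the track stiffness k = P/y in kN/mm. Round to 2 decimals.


Track stiffness k = P / y
k = 115 / 1.75
k = 65.71 kN/mm

65.71


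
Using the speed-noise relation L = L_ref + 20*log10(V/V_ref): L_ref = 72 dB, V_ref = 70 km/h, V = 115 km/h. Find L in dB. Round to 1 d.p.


V/V_ref = 115 / 70 = 1.642857
log10(1.642857) = 0.2156
20 * 0.2156 = 4.312
L = 72 + 4.312 = 76.3 dB

76.3


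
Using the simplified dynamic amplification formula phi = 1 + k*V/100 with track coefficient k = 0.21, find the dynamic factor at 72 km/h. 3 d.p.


phi = 1 + k * V / 100
phi = 1 + 0.21 * 72 / 100
phi = 1 + 0.1512
phi = 1.151

1.151


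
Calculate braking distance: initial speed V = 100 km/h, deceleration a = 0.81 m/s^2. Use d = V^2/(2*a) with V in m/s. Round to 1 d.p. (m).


Convert speed: V = 100 / 3.6 = 27.7778 m/s
V^2 = 771.6049
d = 771.6049 / (2 * 0.81)
d = 771.6049 / 1.62
d = 476.3 m

476.3


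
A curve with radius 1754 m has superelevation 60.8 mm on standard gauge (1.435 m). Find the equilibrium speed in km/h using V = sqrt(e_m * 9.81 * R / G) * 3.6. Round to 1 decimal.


Convert cant: e = 60.8 mm = 0.0608 m
V_ms = sqrt(0.0608 * 9.81 * 1754 / 1.435)
V_ms = sqrt(729.038183) = 27.0007 m/s
V = 27.0007 * 3.6 = 97.2 km/h

97.2


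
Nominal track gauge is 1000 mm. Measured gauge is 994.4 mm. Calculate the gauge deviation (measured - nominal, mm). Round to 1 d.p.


Deviation = measured - nominal
Deviation = 994.4 - 1000
Deviation = -5.6 mm

-5.6


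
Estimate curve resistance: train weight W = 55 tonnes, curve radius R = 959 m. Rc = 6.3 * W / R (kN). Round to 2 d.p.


Rc = 6.3 * W / R
Rc = 6.3 * 55 / 959
Rc = 346.5 / 959
Rc = 0.36 kN

0.36


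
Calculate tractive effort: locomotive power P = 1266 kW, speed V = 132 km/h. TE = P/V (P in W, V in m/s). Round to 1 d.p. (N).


Convert: P = 1266 kW = 1266000 W
V = 132 / 3.6 = 36.6667 m/s
TE = 1266000 / 36.6667
TE = 34527.3 N

34527.3


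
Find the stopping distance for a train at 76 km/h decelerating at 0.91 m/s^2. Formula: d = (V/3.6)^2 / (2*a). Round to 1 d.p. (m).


Convert speed: V = 76 / 3.6 = 21.1111 m/s
V^2 = 445.679
d = 445.679 / (2 * 0.91)
d = 445.679 / 1.82
d = 244.9 m

244.9


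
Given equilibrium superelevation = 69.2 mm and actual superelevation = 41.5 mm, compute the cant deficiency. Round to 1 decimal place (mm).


Cant deficiency = equilibrium cant - actual cant
CD = 69.2 - 41.5
CD = 27.7 mm

27.7


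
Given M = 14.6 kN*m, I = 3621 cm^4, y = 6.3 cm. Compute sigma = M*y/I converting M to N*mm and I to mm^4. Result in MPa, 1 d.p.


Convert units:
M = 14.6 kN*m = 14600000 N*mm
y = 6.3 cm = 63 mm
I = 3621 cm^4 = 36210000 mm^4
sigma = 14600000 * 63 / 36210000
sigma = 25.4 MPa

25.4


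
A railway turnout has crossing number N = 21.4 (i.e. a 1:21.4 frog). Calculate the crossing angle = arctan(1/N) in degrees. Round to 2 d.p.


1/N = 1/21.4 = 0.046729
angle = arctan(0.046729) = 0.046695 rad
angle = 0.046695 * 180/pi = 2.68 degrees

2.68


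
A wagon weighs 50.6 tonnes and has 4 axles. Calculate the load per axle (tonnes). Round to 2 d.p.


Load per axle = total weight / number of axles
Load = 50.6 / 4
Load = 12.65 tonnes

12.65


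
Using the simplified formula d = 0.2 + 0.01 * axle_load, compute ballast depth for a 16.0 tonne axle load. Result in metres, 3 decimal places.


d = 0.2 + 0.01 * 16.0
d = 0.2 + 0.16
d = 0.360 m

0.360


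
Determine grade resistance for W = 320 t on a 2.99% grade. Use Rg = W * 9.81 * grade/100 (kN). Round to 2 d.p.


Rg = W * 9.81 * grade / 100
Rg = 320 * 9.81 * 2.99 / 100
Rg = 3139.2 * 0.0299
Rg = 93.86 kN

93.86


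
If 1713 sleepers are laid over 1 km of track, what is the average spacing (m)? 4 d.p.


Spacing = 1000 m / number of sleepers
Spacing = 1000 / 1713
Spacing = 0.5838 m

0.5838


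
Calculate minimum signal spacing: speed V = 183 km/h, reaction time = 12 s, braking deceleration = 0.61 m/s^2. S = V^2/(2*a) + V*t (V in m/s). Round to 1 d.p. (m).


V = 183 / 3.6 = 50.8333 m/s
Braking distance = 50.8333^2 / (2*0.61) = 2118.0556 m
Sighting distance = 50.8333 * 12 = 610.0 m
S = 2118.0556 + 610.0 = 2728.1 m

2728.1


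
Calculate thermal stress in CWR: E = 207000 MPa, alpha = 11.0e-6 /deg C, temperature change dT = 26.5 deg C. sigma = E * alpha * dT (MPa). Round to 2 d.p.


sigma = E * alpha * dT
sigma = 207000 * 11.0e-6 * 26.5
sigma = 2.277 * 26.5
sigma = 60.34 MPa

60.34


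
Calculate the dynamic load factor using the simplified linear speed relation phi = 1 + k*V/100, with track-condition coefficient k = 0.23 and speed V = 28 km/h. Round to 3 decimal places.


phi = 1 + k * V / 100
phi = 1 + 0.23 * 28 / 100
phi = 1 + 0.0644
phi = 1.064

1.064


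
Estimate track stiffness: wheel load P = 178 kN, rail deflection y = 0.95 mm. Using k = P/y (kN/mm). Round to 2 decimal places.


Track stiffness k = P / y
k = 178 / 0.95
k = 187.37 kN/mm

187.37


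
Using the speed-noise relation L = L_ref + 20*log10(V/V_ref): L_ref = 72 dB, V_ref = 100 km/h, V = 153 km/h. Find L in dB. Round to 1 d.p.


V/V_ref = 153 / 100 = 1.53
log10(1.53) = 0.184691
20 * 0.184691 = 3.6938
L = 72 + 3.6938 = 75.7 dB

75.7


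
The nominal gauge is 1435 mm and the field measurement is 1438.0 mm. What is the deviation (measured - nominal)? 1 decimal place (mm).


Deviation = measured - nominal
Deviation = 1438.0 - 1435
Deviation = 3.0 mm

3.0


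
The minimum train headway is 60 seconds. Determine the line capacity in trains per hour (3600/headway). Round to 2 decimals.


Capacity = 3600 / headway
Capacity = 3600 / 60
Capacity = 60.00 trains/hour

60.00


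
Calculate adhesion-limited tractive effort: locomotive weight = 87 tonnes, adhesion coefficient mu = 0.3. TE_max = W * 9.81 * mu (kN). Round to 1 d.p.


TE_max = W * g * mu
TE_max = 87 * 9.81 * 0.3
TE_max = 853.47 * 0.3
TE_max = 256.0 kN

256.0


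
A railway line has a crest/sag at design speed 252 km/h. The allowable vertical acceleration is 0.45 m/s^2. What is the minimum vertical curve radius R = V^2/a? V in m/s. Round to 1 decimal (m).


Convert speed: V = 252 / 3.6 = 70.0 m/s
V^2 = 4900.0 m^2/s^2
R_v = 4900.0 / 0.45
R_v = 10888.9 m

10888.9


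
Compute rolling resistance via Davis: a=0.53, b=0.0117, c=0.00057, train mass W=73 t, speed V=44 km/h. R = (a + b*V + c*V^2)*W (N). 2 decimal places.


b*V = 0.0117 * 44 = 0.5148
c*V^2 = 0.00057 * 1936 = 1.10352
R_per_t = 0.53 + 0.5148 + 1.10352 = 2.14832 N/t
R_total = 2.14832 * 73 = 156.83 N

156.83


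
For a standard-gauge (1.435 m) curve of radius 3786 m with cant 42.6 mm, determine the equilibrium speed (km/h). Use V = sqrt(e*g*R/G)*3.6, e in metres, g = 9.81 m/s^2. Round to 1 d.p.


Convert cant: e = 42.6 mm = 0.0426 m
V_ms = sqrt(0.0426 * 9.81 * 3786 / 1.435)
V_ms = sqrt(1102.572903) = 33.205 m/s
V = 33.205 * 3.6 = 119.5 km/h

119.5


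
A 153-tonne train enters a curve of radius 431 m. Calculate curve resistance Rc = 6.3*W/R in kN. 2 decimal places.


Rc = 6.3 * W / R
Rc = 6.3 * 153 / 431
Rc = 963.9 / 431
Rc = 2.24 kN

2.24


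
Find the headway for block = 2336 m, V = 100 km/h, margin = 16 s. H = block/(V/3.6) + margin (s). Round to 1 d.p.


V = 100 / 3.6 = 27.7778 m/s
Block traversal time = 2336 / 27.7778 = 84.096 s
Headway = 84.096 + 16
Headway = 100.1 s

100.1


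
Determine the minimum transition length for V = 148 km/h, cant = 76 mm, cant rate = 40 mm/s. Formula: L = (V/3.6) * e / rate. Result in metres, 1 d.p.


Convert speed: V = 148 / 3.6 = 41.1111 m/s
L = 41.1111 * 76 / 40
L = 3124.4444 / 40
L = 78.1 m

78.1


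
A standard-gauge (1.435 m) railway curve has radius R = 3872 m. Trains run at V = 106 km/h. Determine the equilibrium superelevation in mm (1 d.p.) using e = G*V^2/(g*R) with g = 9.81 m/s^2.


Convert speed: V = 106 / 3.6 = 29.4444 m/s
Apply formula: e = 1.435 * 29.4444^2 / (9.81 * 3872)
e = 1.435 * 866.9753 / 37984.32
e = 0.032753 m = 32.8 mm

32.8


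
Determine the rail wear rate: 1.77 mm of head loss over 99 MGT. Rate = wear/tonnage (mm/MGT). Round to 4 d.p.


Wear rate = total wear / cumulative tonnage
Rate = 1.77 / 99
Rate = 0.0179 mm/MGT

0.0179


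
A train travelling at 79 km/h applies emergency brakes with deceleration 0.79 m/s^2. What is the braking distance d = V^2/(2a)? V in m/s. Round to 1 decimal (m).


Convert speed: V = 79 / 3.6 = 21.9444 m/s
V^2 = 481.5586
d = 481.5586 / (2 * 0.79)
d = 481.5586 / 1.58
d = 304.8 m

304.8


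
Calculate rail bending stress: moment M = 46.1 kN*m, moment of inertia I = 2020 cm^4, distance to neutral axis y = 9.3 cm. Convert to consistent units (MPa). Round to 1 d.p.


Convert units:
M = 46.1 kN*m = 46100000 N*mm
y = 9.3 cm = 93 mm
I = 2020 cm^4 = 20200000 mm^4
sigma = 46100000 * 93 / 20200000
sigma = 212.2 MPa

212.2


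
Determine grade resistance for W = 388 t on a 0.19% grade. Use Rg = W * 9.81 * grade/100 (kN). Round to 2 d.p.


Rg = W * 9.81 * grade / 100
Rg = 388 * 9.81 * 0.19 / 100
Rg = 3806.28 * 0.0019
Rg = 7.23 kN

7.23


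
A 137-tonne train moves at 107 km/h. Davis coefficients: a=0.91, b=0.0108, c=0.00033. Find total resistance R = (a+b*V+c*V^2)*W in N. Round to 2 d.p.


b*V = 0.0108 * 107 = 1.1556
c*V^2 = 0.00033 * 11449 = 3.77817
R_per_t = 0.91 + 1.1556 + 3.77817 = 5.84377 N/t
R_total = 5.84377 * 137 = 800.60 N

800.60


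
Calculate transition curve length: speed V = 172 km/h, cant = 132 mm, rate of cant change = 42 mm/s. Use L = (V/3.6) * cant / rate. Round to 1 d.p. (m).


Convert speed: V = 172 / 3.6 = 47.7778 m/s
L = 47.7778 * 132 / 42
L = 6306.6667 / 42
L = 150.2 m

150.2


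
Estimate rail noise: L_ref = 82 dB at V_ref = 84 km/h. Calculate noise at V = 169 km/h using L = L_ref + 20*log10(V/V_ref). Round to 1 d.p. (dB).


V/V_ref = 169 / 84 = 2.011905
log10(2.011905) = 0.303607
20 * 0.303607 = 6.0721
L = 82 + 6.0721 = 88.1 dB

88.1


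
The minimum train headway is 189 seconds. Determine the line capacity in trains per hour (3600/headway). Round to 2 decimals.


Capacity = 3600 / headway
Capacity = 3600 / 189
Capacity = 19.05 trains/hour

19.05


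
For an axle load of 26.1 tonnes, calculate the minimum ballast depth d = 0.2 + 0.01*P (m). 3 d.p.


d = 0.2 + 0.01 * 26.1
d = 0.2 + 0.261
d = 0.461 m

0.461


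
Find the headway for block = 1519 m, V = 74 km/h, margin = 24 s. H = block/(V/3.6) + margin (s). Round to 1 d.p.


V = 74 / 3.6 = 20.5556 m/s
Block traversal time = 1519 / 20.5556 = 73.8973 s
Headway = 73.8973 + 24
Headway = 97.9 s

97.9


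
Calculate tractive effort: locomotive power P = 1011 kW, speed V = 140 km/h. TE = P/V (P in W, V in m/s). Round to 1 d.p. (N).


Convert: P = 1011 kW = 1011000 W
V = 140 / 3.6 = 38.8889 m/s
TE = 1011000 / 38.8889
TE = 25997.1 N

25997.1


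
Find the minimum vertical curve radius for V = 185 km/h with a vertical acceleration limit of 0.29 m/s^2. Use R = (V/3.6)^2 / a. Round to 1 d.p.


Convert speed: V = 185 / 3.6 = 51.3889 m/s
V^2 = 2640.8179 m^2/s^2
R_v = 2640.8179 / 0.29
R_v = 9106.3 m

9106.3


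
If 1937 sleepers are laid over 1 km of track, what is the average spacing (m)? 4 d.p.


Spacing = 1000 m / number of sleepers
Spacing = 1000 / 1937
Spacing = 0.5163 m

0.5163


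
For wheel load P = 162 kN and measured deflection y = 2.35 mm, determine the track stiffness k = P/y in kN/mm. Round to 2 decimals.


Track stiffness k = P / y
k = 162 / 2.35
k = 68.94 kN/mm

68.94


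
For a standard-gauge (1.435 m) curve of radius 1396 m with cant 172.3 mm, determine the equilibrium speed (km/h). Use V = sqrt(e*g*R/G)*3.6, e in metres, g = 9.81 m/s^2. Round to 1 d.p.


Convert cant: e = 172.3 mm = 0.1723 m
V_ms = sqrt(0.1723 * 9.81 * 1396 / 1.435)
V_ms = sqrt(1644.325539) = 40.5503 m/s
V = 40.5503 * 3.6 = 146.0 km/h

146.0


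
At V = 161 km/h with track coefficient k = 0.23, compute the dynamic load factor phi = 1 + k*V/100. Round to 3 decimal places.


phi = 1 + k * V / 100
phi = 1 + 0.23 * 161 / 100
phi = 1 + 0.3703
phi = 1.370

1.370


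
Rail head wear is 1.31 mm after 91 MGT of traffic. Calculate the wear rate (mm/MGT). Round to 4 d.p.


Wear rate = total wear / cumulative tonnage
Rate = 1.31 / 91
Rate = 0.0144 mm/MGT

0.0144


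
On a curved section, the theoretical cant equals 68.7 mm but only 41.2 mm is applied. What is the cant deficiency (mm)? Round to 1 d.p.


Cant deficiency = equilibrium cant - actual cant
CD = 68.7 - 41.2
CD = 27.5 mm

27.5


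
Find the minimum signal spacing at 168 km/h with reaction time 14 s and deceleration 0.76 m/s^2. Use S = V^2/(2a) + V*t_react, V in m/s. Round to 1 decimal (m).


V = 168 / 3.6 = 46.6667 m/s
Braking distance = 46.6667^2 / (2*0.76) = 1432.7485 m
Sighting distance = 46.6667 * 14 = 653.3333 m
S = 1432.7485 + 653.3333 = 2086.1 m

2086.1


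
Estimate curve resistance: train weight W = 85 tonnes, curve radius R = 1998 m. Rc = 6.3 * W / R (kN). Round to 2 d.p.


Rc = 6.3 * W / R
Rc = 6.3 * 85 / 1998
Rc = 535.5 / 1998
Rc = 0.27 kN

0.27


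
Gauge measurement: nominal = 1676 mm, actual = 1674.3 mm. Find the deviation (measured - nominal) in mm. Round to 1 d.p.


Deviation = measured - nominal
Deviation = 1674.3 - 1676
Deviation = -1.7 mm

-1.7


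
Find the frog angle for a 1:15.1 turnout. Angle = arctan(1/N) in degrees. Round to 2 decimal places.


1/N = 1/15.1 = 0.066225
angle = arctan(0.066225) = 0.066129 rad
angle = 0.066129 * 180/pi = 3.79 degrees

3.79


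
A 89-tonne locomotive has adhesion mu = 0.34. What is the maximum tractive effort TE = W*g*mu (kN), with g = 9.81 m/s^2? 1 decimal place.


TE_max = W * g * mu
TE_max = 89 * 9.81 * 0.34
TE_max = 873.09 * 0.34
TE_max = 296.9 kN

296.9


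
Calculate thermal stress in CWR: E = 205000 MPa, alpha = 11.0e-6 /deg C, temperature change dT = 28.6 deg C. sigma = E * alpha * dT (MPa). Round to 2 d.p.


sigma = E * alpha * dT
sigma = 205000 * 11.0e-6 * 28.6
sigma = 2.255 * 28.6
sigma = 64.49 MPa

64.49


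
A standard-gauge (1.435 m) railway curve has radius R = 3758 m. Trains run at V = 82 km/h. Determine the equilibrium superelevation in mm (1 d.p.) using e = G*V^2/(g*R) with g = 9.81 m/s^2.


Convert speed: V = 82 / 3.6 = 22.7778 m/s
Apply formula: e = 1.435 * 22.7778^2 / (9.81 * 3758)
e = 1.435 * 518.8272 / 36865.98
e = 0.020195 m = 20.2 mm

20.2


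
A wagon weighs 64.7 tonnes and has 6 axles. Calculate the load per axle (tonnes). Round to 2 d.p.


Load per axle = total weight / number of axles
Load = 64.7 / 6
Load = 10.78 tonnes

10.78
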